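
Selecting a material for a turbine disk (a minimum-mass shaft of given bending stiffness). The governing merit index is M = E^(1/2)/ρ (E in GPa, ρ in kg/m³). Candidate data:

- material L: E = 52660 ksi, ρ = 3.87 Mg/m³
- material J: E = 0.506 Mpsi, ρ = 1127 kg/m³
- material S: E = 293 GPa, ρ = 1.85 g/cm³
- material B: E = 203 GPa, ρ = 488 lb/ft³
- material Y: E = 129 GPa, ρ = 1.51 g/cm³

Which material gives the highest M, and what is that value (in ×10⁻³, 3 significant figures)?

Convert each candidate to consistent units, then evaluate M:
  material L: E = 363.1 GPa, ρ = 3870 kg/m³
  material J: E = 3.489 GPa, ρ = 1127 kg/m³
  material S: E = 293.0 GPa, ρ = 1850 kg/m³
  material B: E = 203.0 GPa, ρ = 7817 kg/m³
  material Y: E = 129.0 GPa, ρ = 1510 kg/m³
  material S: M = 9.25×10⁻³
  material Y: M = 7.52×10⁻³
  material L: M = 4.92×10⁻³
  material B: M = 1.82×10⁻³
  material J: M = 1.66×10⁻³
Highest index: material S.

material S, M = 9.25×10⁻³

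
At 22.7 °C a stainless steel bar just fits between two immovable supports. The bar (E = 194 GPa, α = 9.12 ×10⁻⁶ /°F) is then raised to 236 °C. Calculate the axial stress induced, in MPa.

α = 9.12×10⁻⁶/°F × 9/5 = 16.4×10⁻⁶/K.
ΔT = 213.3 K. Constrained thermal stress σ = E·α·ΔT = 194.0×10³ MPa × 16.4×10⁻⁶ × 213.3 = 679 MPa (compressive).

679 MPa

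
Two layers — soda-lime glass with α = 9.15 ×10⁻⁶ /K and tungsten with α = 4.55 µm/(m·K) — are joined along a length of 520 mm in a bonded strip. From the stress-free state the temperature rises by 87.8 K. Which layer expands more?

soda-lime glass

α(soda-lime glass) = 9.15×10⁻⁶/K vs α(tungsten) = 4.55×10⁻⁶/K.
Higher α expands more for the same ΔT: soda-lime glass.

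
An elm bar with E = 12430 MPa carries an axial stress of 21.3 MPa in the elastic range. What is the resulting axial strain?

1.71×10⁻³

E = 12430 MPa = 12.43 GPa = 12430 MPa.
ε = σ/E = 21.3 / 12430 = 1.71×10⁻³.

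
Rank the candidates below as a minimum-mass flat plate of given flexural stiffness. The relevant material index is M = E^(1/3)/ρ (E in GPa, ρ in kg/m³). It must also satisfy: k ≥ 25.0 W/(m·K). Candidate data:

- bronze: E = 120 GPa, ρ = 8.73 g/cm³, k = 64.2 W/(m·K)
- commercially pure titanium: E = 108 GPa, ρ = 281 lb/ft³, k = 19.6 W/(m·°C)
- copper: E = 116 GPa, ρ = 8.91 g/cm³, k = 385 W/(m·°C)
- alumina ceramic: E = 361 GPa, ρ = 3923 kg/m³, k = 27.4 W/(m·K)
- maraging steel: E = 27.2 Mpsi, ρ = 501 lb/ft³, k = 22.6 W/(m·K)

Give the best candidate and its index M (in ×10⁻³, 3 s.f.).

Screen on constraints: k ≥ 25.0 W/(m·K). Survivors: bronze, copper, alumina ceramic.
After converting to SI:
  bronze: E = 120.0 GPa, ρ = 8730 kg/m³
  copper: E = 116.0 GPa, ρ = 8910 kg/m³
  alumina ceramic: E = 361.0 GPa, ρ = 3923 kg/m³
  alumina ceramic: M = 1.82×10⁻³
  bronze: M = 0.565×10⁻³
  copper: M = 0.547×10⁻³
Highest index: alumina ceramic.

alumina ceramic, M = 1.82×10⁻³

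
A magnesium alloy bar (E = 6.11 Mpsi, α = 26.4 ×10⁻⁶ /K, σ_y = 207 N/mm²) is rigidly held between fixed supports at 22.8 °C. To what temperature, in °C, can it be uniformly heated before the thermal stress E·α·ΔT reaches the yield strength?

E = 6.11 Mpsi = 42.13 GPa.
σ_y = 207 N/mm² = 207.0 MPa.
E·α·ΔT = 207.0 MPa ⇒ ΔT = 207.0 / (42.13×10³ × 26.4×10⁻⁶) = 186.1 K.
T = 22.8 + 186.1 = 208.9 °C.

209 °C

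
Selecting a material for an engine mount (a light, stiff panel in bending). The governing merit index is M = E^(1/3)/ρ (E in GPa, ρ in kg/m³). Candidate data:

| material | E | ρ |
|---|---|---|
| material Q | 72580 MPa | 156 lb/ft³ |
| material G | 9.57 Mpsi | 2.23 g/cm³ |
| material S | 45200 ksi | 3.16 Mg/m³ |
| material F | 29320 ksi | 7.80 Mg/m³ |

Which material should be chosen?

material S

Convert each candidate to consistent units, then evaluate M:
  material Q: E = 72.58 GPa, ρ = 2499 kg/m³
  material G: E = 65.98 GPa, ρ = 2230 kg/m³
  material S: E = 311.6 GPa, ρ = 3160 kg/m³
  material F: E = 202.2 GPa, ρ = 7800 kg/m³
  material S: M = 2.15×10⁻³
  material G: M = 1.81×10⁻³
  material Q: M = 1.67×10⁻³
  material F: M = 0.752×10⁻³
The maximum is for material S.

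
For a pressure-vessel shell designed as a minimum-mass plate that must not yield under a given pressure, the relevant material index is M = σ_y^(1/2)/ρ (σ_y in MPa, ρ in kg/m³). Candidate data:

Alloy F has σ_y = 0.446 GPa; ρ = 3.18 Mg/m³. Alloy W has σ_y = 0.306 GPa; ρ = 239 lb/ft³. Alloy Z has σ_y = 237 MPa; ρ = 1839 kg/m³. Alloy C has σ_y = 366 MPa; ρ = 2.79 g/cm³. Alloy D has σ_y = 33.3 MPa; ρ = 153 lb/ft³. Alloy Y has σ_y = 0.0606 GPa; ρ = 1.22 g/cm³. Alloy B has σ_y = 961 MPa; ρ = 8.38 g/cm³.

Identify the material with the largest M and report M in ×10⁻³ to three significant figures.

alloy Z, M = 8.37×10⁻³

Putting every candidate on a common basis:
  alloy F: σ_y = 446.0 MPa, ρ = 3180 kg/m³
  alloy W: σ_y = 306.0 MPa, ρ = 3828 kg/m³
  alloy Z: σ_y = 237.0 MPa, ρ = 1839 kg/m³
  alloy C: σ_y = 366.0 MPa, ρ = 2790 kg/m³
  alloy D: σ_y = 33.30 MPa, ρ = 2451 kg/m³
  alloy Y: σ_y = 60.60 MPa, ρ = 1220 kg/m³
  alloy B: σ_y = 961.0 MPa, ρ = 8380 kg/m³
  alloy Z: M = 8.37×10⁻³
  alloy C: M = 6.86×10⁻³
  alloy F: M = 6.64×10⁻³
  alloy Y: M = 6.38×10⁻³
  alloy W: M = 4.57×10⁻³
  alloy B: M = 3.70×10⁻³
  alloy D: M = 2.35×10⁻³
Highest index: alloy Z.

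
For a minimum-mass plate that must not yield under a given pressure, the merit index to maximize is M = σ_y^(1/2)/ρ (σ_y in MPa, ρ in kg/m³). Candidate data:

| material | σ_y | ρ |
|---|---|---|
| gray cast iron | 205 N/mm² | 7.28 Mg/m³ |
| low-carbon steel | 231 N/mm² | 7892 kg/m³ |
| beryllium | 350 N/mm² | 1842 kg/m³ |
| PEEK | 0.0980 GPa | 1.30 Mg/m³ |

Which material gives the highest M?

Putting every candidate on a common basis:
  gray cast iron: σ_y = 205.0 MPa, ρ = 7280 kg/m³
  low-carbon steel: σ_y = 231.0 MPa, ρ = 7892 kg/m³
  beryllium: σ_y = 350.0 MPa, ρ = 1842 kg/m³
  PEEK: σ_y = 98.00 MPa, ρ = 1300 kg/m³
  beryllium: M = 10.2×10⁻³
  PEEK: M = 7.61×10⁻³
  gray cast iron: M = 1.97×10⁻³
  low-carbon steel: M = 1.93×10⁻³
Beryllium ranks first.

beryllium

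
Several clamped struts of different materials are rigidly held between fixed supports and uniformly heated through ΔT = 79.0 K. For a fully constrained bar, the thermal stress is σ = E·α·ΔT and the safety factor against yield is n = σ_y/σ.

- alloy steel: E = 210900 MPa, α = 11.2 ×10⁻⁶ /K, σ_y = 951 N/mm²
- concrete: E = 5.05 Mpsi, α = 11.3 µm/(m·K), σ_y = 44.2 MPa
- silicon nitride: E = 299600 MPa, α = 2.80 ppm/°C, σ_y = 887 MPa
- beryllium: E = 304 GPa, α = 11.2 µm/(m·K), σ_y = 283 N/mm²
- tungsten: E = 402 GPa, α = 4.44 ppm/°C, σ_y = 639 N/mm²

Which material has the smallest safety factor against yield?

With everything in SI (GPa, ×10⁻⁶/K, MPa):
  alloy steel: E = 210.9, α = 11.2, σ_y = 951.0 → σ = 187 MPa, n = 5.10
  concrete: E = 34.82, α = 11.3, σ_y = 44.20 → σ = 31.1 MPa, n = 1.42
  silicon nitride: E = 299.6, α = 2.80, σ_y = 887.0 → σ = 66.3 MPa, n = 13.4
  beryllium: E = 304.0, α = 11.2, σ_y = 283.0 → σ = 269 MPa, n = 1.05
  tungsten: E = 402.0, α = 4.44, σ_y = 639.0 → σ = 141 MPa, n = 4.53
Beryllium has the lowest safety factor, n = 1.05.

beryllium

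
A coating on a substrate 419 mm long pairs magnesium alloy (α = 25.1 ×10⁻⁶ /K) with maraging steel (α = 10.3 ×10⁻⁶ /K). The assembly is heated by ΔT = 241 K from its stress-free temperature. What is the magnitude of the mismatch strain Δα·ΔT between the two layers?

Δα = |25.1 − 10.3|×10⁻⁶/K = 14.8×10⁻⁶/K.
Mismatch strain = Δα·ΔT = 14.8×10⁻⁶ × 241.0 = 3.57×10⁻³.

3.57×10⁻³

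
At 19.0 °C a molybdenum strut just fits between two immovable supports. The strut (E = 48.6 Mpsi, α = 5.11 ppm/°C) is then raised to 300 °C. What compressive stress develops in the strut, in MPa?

481 MPa

E = 48.6 Mpsi = 335.1 GPa.
ΔT = 281.0 K. Constrained thermal stress σ = E·α·ΔT = 335.1×10³ MPa × 5.11×10⁻⁶ × 281.0 = 481 MPa (compressive).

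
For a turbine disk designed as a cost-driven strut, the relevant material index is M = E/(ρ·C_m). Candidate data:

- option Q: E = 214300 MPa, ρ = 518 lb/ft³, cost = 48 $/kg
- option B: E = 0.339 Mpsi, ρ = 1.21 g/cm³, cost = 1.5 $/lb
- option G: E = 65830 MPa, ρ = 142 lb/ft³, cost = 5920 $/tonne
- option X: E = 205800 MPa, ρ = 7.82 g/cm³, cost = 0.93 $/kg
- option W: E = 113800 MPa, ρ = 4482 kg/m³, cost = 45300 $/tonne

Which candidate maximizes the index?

option X

Normalizing units and computing the index:
  option Q: E = 214.3 GPa, ρ = 8298 kg/m³, cost = 48.00 $/kg
  option B: E = 2.337 GPa, ρ = 1210 kg/m³, cost = 3.307 $/kg
  option G: E = 65.83 GPa, ρ = 2275 kg/m³, cost = 5.920 $/kg
  option X: E = 205.8 GPa, ρ = 7820 kg/m³, cost = 0.9300 $/kg
  option W: E = 113.8 GPa, ρ = 4482 kg/m³, cost = 45.30 $/kg
  option X: M = 28.3 MN·m per $
  option G: M = 4.89 MN·m per $
  option B: M = 0.584 MN·m per $
  option W: M = 0.560 MN·m per $
  option Q: M = 0.538 MN·m per $
The maximum is for option X.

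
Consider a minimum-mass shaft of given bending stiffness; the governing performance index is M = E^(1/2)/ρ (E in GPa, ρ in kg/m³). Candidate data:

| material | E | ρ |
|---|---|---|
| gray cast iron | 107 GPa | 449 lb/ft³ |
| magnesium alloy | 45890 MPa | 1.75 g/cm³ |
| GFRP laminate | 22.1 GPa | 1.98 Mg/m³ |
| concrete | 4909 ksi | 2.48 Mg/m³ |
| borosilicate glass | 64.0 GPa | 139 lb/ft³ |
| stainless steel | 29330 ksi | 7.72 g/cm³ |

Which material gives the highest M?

magnesium alloy

Putting every candidate on a common basis:
  gray cast iron: E = 107.0 GPa, ρ = 7192 kg/m³
  magnesium alloy: E = 45.89 GPa, ρ = 1750 kg/m³
  GFRP laminate: E = 22.10 GPa, ρ = 1980 kg/m³
  concrete: E = 33.85 GPa, ρ = 2480 kg/m³
  borosilicate glass: E = 64.00 GPa, ρ = 2227 kg/m³
  stainless steel: E = 202.2 GPa, ρ = 7720 kg/m³
  magnesium alloy: M = 3.87×10⁻³
  borosilicate glass: M = 3.59×10⁻³
  GFRP laminate: M = 2.37×10⁻³
  concrete: M = 2.35×10⁻³
  stainless steel: M = 1.84×10⁻³
  gray cast iron: M = 1.44×10⁻³
Magnesium alloy ranks first.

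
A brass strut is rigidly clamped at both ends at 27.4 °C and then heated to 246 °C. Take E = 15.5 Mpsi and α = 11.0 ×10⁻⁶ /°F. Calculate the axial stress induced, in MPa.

463 MPa

E = 15.5 Mpsi = 106.9 GPa.
α = 11.0×10⁻⁶/°F × 9/5 = 19.8×10⁻⁶/K.
ΔT = 218.6 K. Constrained thermal stress σ = E·α·ΔT = 106.9×10³ MPa × 19.8×10⁻⁶ × 218.6 = 463 MPa (compressive).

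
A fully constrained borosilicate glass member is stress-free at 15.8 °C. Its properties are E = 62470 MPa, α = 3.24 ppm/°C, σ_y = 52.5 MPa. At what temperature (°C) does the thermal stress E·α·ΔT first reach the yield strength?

E = 62470 MPa = 62.47 GPa.
E·α·ΔT = 52.50 MPa ⇒ ΔT = 52.50 / (62.47×10³ × 3.24×10⁻⁶) = 259.4 K.
T = 15.8 + 259.4 = 275.2 °C.

275 °C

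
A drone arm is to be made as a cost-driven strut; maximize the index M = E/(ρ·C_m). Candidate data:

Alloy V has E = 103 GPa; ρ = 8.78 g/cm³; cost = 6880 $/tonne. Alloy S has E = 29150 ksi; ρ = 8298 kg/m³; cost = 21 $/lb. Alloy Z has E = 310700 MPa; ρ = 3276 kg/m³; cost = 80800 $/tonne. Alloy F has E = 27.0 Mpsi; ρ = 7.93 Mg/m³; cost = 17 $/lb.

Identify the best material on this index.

alloy V

Convert each candidate to consistent units, then evaluate M:
  alloy V: E = 103.0 GPa, ρ = 8780 kg/m³, cost = 6.880 $/kg
  alloy S: E = 201.0 GPa, ρ = 8298 kg/m³, cost = 46.30 $/kg
  alloy Z: E = 310.7 GPa, ρ = 3276 kg/m³, cost = 80.80 $/kg
  alloy F: E = 186.2 GPa, ρ = 7930 kg/m³, cost = 37.48 $/kg
  alloy V: M = 1.71 MN·m per $
  alloy Z: M = 1.17 MN·m per $
  alloy F: M = 0.626 MN·m per $
  alloy S: M = 0.523 MN·m per $
Highest index: alloy V.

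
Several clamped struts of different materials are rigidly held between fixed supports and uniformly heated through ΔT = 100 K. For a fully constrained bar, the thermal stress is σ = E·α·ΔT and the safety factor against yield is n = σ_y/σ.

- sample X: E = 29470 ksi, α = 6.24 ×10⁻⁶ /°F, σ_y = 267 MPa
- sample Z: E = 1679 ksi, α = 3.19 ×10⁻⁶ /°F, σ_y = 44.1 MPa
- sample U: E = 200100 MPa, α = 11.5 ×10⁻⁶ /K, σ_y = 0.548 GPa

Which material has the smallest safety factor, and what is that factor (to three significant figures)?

sample X, n = 1.17

With everything in SI (GPa, ×10⁻⁶/K, MPa):
  sample X: E = 203.2, α = 11.2, σ_y = 267.0 → σ = 228 MPa, n = 1.17
  sample Z: E = 11.58, α = 5.74, σ_y = 44.10 → σ = 6.65 MPa, n = 6.63
  sample U: E = 200.1, α = 11.5, σ_y = 548.0 → σ = 230 MPa, n = 2.38
Sample X has the lowest safety factor, n = 1.17.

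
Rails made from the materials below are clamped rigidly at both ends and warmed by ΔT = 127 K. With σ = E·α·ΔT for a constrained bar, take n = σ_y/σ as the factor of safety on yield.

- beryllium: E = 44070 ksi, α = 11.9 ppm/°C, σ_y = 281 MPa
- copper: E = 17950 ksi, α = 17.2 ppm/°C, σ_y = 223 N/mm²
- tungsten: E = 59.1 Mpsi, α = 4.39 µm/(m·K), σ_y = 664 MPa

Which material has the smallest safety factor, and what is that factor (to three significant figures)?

Converting E to GPa, α to ×10⁻⁶/K, σ_y to MPa, then σ and n for each:
  beryllium: E = 303.9, α = 11.9, σ_y = 281.0 → σ = 459 MPa, n = 0.612
  copper: E = 123.8, α = 17.2, σ_y = 223.0 → σ = 270 MPa, n = 0.825
  tungsten: E = 407.5, α = 4.39, σ_y = 664.0 → σ = 227 MPa, n = 2.92
Beryllium has the lowest safety factor, n = 0.612.

beryllium, n = 0.612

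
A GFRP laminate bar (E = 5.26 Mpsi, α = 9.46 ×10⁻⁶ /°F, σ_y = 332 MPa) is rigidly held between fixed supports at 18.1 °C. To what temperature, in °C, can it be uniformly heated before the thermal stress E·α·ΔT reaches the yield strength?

556 °C

E = 5.26 Mpsi = 36.27 GPa.
α = 9.46×10⁻⁶/°F × 9/5 = 17.0×10⁻⁶/K.
E·α·ΔT = 332.0 MPa ⇒ ΔT = 332.0 / (36.27×10³ × 17.0×10⁻⁶) = 537.6 K.
T = 18.1 + 537.6 = 555.7 °C.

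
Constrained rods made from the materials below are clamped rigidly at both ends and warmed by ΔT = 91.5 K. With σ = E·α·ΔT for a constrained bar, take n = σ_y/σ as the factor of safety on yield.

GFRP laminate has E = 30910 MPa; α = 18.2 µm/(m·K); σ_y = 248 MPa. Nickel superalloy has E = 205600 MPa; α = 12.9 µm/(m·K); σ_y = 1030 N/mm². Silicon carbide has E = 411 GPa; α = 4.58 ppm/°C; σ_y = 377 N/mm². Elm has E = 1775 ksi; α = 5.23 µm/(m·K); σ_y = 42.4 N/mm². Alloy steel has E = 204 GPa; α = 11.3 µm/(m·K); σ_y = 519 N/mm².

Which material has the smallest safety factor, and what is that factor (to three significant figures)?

Converting E to GPa, α to ×10⁻⁶/K, σ_y to MPa, then σ and n for each:
  GFRP laminate: E = 30.91, α = 18.2, σ_y = 248.0 → σ = 51.5 MPa, n = 4.82
  nickel superalloy: E = 205.6, α = 12.9, σ_y = 1030 → σ = 243 MPa, n = 4.24
  silicon carbide: E = 411.0, α = 4.58, σ_y = 377.0 → σ = 172 MPa, n = 2.19
  elm: E = 12.24, α = 5.23, σ_y = 42.40 → σ = 5.86 MPa, n = 7.24
  alloy steel: E = 204.0, α = 11.3, σ_y = 519.0 → σ = 211 MPa, n = 2.46
Smallest n: silicon carbide with n = 2.19.

silicon carbide, n = 2.19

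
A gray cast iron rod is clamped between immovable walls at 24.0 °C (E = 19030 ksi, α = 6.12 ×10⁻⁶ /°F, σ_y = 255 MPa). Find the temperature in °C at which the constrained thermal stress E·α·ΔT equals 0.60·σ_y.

E = 19030 ksi = 131.2 GPa.
α = 6.12×10⁻⁶/°F × 9/5 = 11.0×10⁻⁶/K.
E·α·ΔT = 153.0 MPa ⇒ ΔT = 153.0 / (131.2×10³ × 11.0×10⁻⁶) = 105.9 K.
T = 24.0 + 105.9 = 129.9 °C.

130 °C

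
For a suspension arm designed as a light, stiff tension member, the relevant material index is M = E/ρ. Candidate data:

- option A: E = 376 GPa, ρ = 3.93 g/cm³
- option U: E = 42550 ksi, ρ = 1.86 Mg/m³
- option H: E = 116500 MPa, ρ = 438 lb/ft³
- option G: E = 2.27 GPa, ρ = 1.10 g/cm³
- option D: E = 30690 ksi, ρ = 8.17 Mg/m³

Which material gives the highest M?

Convert each candidate to consistent units, then evaluate M:
  option A: E = 376.0 GPa, ρ = 3930 kg/m³
  option U: E = 293.4 GPa, ρ = 1860 kg/m³
  option H: E = 116.5 GPa, ρ = 7016 kg/m³
  option G: E = 2.270 GPa, ρ = 1100 kg/m³
  option D: E = 211.6 GPa, ρ = 8170 kg/m³
  option U: M = 158 MN·m/kg
  option A: M = 95.7 MN·m/kg
  option D: M = 25.9 MN·m/kg
  option H: M = 16.6 MN·m/kg
  option G: M = 2.06 MN·m/kg
Option U ranks first.

option U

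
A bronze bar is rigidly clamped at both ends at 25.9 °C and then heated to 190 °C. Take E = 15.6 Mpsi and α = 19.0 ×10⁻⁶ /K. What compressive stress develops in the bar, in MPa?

E = 15.6 Mpsi = 107.6 GPa.
ΔT = 164.1 K. Constrained thermal stress σ = E·α·ΔT = 107.6×10³ MPa × 19.0×10⁻⁶ × 164.1 = 335 MPa (compressive).

335 MPa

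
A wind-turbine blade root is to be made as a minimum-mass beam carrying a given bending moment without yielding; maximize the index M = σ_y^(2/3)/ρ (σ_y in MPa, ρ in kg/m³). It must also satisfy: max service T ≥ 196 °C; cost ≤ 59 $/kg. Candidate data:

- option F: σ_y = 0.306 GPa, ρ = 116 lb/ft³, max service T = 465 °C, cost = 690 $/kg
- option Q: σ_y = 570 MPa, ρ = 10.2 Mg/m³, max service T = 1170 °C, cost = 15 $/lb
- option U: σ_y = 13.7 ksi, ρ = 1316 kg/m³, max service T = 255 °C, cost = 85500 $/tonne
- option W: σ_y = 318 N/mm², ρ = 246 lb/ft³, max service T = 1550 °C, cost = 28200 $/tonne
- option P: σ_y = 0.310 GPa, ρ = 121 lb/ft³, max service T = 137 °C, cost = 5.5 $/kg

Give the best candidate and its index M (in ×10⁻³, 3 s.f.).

Screen on constraints: max service T ≥ 196 °C; cost ≤ 59 $/kg. Survivors: option Q, option W.
Putting every candidate on a common basis:
  option Q: σ_y = 570.0 MPa, ρ = 10200 kg/m³
  option W: σ_y = 318.0 MPa, ρ = 3941 kg/m³
  option W: M = 11.8×10⁻³
  option Q: M = 6.74×10⁻³
The maximum is for option W.

option W, M = 11.8×10⁻³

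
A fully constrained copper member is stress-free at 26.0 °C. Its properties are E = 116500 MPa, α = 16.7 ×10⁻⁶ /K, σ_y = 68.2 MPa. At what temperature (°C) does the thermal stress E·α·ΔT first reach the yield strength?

E = 116500 MPa = 116.5 GPa.
E·α·ΔT = 68.20 MPa ⇒ ΔT = 68.20 / (116.5×10³ × 16.7×10⁻⁶) = 35.05 K.
T = 26.0 + 35.05 = 61.05 °C.

61.1 °C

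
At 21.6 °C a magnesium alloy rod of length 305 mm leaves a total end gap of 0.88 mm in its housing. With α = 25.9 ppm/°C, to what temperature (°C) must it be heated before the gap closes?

133 °C

α·L₀·ΔT = 0.88 mm ⇒ ΔT = 0.88 / (25.9×10⁻⁶ × 305.0) = 111.4 K.
T = 21.6 + 111.4 = 133.0 °C.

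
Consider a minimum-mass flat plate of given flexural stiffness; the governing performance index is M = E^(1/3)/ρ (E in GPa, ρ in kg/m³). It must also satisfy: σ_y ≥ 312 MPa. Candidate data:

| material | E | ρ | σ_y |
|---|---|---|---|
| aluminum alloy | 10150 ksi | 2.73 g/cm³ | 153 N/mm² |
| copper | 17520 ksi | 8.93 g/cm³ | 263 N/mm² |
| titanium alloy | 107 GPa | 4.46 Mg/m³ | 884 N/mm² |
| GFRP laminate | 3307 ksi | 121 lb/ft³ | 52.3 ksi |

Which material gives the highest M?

GFRP laminate

Screen on constraints: σ_y ≥ 312 MPa. Survivors: titanium alloy, GFRP laminate.
Putting every candidate on a common basis:
  titanium alloy: E = 107.0 GPa, ρ = 4460 kg/m³
  GFRP laminate: E = 22.80 GPa, ρ = 1938 kg/m³
  GFRP laminate: M = 1.46×10⁻³
  titanium alloy: M = 1.06×10⁻³
The maximum is for GFRP laminate.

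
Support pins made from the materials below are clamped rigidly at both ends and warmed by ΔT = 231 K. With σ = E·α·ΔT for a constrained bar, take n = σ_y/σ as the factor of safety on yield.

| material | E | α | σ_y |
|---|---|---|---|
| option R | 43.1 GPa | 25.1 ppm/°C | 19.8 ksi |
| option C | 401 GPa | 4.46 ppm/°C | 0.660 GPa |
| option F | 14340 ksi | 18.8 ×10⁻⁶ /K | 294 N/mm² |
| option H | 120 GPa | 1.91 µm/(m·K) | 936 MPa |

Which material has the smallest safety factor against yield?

option R

Per material, after unit conversion:
  option R: E = 43.10, α = 25.1, σ_y = 136.5 → σ = 250 MPa, n = 0.546
  option C: E = 401.0, α = 4.46, σ_y = 660.0 → σ = 413 MPa, n = 1.60
  option F: E = 98.87, α = 18.8, σ_y = 294.0 → σ = 429 MPa, n = 0.685
  option H: E = 120.0, α = 1.91, σ_y = 936.0 → σ = 52.9 MPa, n = 17.7
Smallest n: option R with n = 0.546.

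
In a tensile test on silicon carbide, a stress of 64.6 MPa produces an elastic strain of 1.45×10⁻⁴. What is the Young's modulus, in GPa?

446 GPa

E = σ/ε = 64.6 MPa / 1.45×10⁻⁴ = 445500 MPa = 446 GPa.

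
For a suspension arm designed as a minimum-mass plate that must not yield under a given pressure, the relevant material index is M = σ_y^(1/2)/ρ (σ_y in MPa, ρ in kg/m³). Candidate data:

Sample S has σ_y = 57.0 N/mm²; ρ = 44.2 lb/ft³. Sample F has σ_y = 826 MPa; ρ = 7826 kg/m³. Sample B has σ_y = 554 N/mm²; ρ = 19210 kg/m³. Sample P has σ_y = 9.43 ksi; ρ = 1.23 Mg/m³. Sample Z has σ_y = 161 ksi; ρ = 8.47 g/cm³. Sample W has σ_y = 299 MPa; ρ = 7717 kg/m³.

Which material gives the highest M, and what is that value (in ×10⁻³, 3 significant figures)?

sample S, M = 10.7×10⁻³

Convert each candidate to consistent units, then evaluate M:
  sample S: σ_y = 57.00 MPa, ρ = 708.0 kg/m³
  sample F: σ_y = 826.0 MPa, ρ = 7826 kg/m³
  sample B: σ_y = 554.0 MPa, ρ = 19210 kg/m³
  sample P: σ_y = 65.02 MPa, ρ = 1230 kg/m³
  sample Z: σ_y = 1110 MPa, ρ = 8470 kg/m³
  sample W: σ_y = 299.0 MPa, ρ = 7717 kg/m³
  sample S: M = 10.7×10⁻³
  sample P: M = 6.56×10⁻³
  sample Z: M = 3.93×10⁻³
  sample F: M = 3.67×10⁻³
  sample W: M = 2.24×10⁻³
  sample B: M = 1.23×10⁻³
Sample S has the largest M.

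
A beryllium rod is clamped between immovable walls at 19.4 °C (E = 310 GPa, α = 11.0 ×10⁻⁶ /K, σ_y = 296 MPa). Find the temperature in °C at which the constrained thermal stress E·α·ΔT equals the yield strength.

E·α·ΔT = 296.0 MPa ⇒ ΔT = 296.0 / (310.0×10³ × 11.0×10⁻⁶) = 86.80 K.
T = 19.4 + 86.80 = 106.2 °C.

106 °C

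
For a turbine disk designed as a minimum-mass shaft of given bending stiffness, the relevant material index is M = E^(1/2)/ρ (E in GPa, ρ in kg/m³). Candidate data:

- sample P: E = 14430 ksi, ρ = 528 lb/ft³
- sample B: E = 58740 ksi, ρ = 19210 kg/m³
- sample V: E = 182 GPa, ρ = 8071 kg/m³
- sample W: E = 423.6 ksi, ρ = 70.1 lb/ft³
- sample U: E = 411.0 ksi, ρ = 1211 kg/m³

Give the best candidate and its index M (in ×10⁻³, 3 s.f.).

sample V, M = 1.67×10⁻³

Normalizing units and computing the index:
  sample P: E = 99.49 GPa, ρ = 8458 kg/m³
  sample B: E = 405.0 GPa, ρ = 19210 kg/m³
  sample V: E = 182.0 GPa, ρ = 8071 kg/m³
  sample W: E = 2.921 GPa, ρ = 1123 kg/m³
  sample U: E = 2.834 GPa, ρ = 1211 kg/m³
  sample V: M = 1.67×10⁻³
  sample W: M = 1.52×10⁻³
  sample U: M = 1.39×10⁻³
  sample P: M = 1.18×10⁻³
  sample B: M = 1.05×10⁻³
Highest index: sample V.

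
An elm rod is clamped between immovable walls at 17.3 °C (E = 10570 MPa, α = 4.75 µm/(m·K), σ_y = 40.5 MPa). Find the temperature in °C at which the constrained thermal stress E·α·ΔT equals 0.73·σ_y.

606 °C

E = 10570 MPa = 10.57 GPa.
E·α·ΔT = 29.56 MPa ⇒ ΔT = 29.56 / (10.57×10³ × 4.75×10⁻⁶) = 588.9 K.
T = 17.3 + 588.9 = 606.2 °C.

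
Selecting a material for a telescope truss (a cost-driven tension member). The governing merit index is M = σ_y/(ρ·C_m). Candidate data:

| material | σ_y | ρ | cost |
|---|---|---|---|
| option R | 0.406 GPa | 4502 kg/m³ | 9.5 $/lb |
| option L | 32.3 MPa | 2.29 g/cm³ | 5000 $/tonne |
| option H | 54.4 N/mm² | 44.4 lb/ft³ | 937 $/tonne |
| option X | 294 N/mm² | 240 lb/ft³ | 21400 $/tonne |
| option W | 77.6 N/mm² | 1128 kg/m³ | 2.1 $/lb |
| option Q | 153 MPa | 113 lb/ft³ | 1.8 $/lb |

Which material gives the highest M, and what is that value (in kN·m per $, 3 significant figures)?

option H, M = 81.6 kN·m per $

In SI units:
  option R: σ_y = 406.0 MPa, ρ = 4502 kg/m³, cost = 20.94 $/kg
  option L: σ_y = 32.30 MPa, ρ = 2290 kg/m³, cost = 5.000 $/kg
  option H: σ_y = 54.40 MPa, ρ = 711.2 kg/m³, cost = 0.9370 $/kg
  option X: σ_y = 294.0 MPa, ρ = 3844 kg/m³, cost = 21.40 $/kg
  option W: σ_y = 77.60 MPa, ρ = 1128 kg/m³, cost = 4.630 $/kg
  option Q: σ_y = 153.0 MPa, ρ = 1810 kg/m³, cost = 3.968 $/kg
  option H: M = 81.6 kN·m per $
  option Q: M = 21.3 kN·m per $
  option W: M = 14.9 kN·m per $
  option R: M = 4.31 kN·m per $
  option X: M = 3.57 kN·m per $
  option L: M = 2.82 kN·m per $
Option H ranks first.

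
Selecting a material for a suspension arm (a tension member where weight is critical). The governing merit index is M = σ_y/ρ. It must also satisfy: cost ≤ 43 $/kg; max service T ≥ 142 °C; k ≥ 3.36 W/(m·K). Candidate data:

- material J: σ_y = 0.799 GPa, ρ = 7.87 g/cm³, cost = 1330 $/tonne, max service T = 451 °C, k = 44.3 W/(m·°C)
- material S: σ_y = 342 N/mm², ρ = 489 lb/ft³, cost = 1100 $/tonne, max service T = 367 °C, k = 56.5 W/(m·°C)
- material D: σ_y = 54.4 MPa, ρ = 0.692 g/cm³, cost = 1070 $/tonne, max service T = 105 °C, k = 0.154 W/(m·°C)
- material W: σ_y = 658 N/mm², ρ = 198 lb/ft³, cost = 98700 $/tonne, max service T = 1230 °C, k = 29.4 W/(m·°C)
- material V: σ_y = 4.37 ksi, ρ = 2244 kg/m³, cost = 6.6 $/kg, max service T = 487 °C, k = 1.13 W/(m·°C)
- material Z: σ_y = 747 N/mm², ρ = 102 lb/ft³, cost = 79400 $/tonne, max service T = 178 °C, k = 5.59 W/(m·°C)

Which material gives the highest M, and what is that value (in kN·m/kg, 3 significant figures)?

material J, M = 102 kN·m/kg

Screen on constraints: cost ≤ 43 $/kg; max service T ≥ 142 °C; k ≥ 3.36 W/(m·K). Survivors: material J, material S.
Convert each candidate to consistent units, then evaluate M:
  material J: σ_y = 799.0 MPa, ρ = 7870 kg/m³
  material S: σ_y = 342.0 MPa, ρ = 7833 kg/m³
  material J: M = 102 kN·m/kg
  material S: M = 43.7 kN·m/kg
The maximum is for material J.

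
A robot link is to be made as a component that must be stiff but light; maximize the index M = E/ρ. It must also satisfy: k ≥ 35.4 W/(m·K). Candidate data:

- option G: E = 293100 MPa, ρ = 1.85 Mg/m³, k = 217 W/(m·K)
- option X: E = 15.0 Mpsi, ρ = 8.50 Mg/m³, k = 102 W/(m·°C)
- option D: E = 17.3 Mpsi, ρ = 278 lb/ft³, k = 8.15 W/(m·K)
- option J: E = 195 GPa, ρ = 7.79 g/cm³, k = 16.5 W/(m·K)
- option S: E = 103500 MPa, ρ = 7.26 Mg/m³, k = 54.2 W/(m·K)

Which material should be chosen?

Screen on constraints: k ≥ 35.4 W/(m·K). Survivors: option G, option X, option S.
Normalizing units and computing the index:
  option G: E = 293.1 GPa, ρ = 1850 kg/m³
  option X: E = 103.4 GPa, ρ = 8500 kg/m³
  option S: E = 103.5 GPa, ρ = 7260 kg/m³
  option G: M = 158 MN·m/kg
  option S: M = 14.3 MN·m/kg
  option X: M = 12.2 MN·m/kg
The maximum is for option G.

option G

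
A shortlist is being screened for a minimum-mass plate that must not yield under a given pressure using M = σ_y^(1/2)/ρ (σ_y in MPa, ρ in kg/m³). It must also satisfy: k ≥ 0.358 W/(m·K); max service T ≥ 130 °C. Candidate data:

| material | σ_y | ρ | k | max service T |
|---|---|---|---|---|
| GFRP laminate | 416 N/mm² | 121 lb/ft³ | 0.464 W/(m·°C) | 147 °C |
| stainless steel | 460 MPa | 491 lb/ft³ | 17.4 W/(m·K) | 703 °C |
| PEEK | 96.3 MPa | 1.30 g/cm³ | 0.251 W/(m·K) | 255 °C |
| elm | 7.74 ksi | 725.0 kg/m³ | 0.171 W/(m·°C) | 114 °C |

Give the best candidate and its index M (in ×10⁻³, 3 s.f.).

GFRP laminate, M = 10.5×10⁻³

Screen on constraints: k ≥ 0.358 W/(m·K); max service T ≥ 130 °C. Survivors: GFRP laminate, stainless steel.
Putting every candidate on a common basis:
  GFRP laminate: σ_y = 416.0 MPa, ρ = 1938 kg/m³
  stainless steel: σ_y = 460.0 MPa, ρ = 7865 kg/m³
  GFRP laminate: M = 10.5×10⁻³
  stainless steel: M = 2.73×10⁻³
GFRP laminate ranks first.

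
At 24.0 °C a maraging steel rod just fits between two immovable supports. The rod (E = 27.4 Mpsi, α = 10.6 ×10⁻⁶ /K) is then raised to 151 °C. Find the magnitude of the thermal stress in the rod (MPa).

E = 27.4 Mpsi = 188.9 GPa.
ΔT = 127.0 K. Constrained thermal stress σ = E·α·ΔT = 188.9×10³ MPa × 10.6×10⁻⁶ × 127.0 = 254 MPa (compressive).

254 MPa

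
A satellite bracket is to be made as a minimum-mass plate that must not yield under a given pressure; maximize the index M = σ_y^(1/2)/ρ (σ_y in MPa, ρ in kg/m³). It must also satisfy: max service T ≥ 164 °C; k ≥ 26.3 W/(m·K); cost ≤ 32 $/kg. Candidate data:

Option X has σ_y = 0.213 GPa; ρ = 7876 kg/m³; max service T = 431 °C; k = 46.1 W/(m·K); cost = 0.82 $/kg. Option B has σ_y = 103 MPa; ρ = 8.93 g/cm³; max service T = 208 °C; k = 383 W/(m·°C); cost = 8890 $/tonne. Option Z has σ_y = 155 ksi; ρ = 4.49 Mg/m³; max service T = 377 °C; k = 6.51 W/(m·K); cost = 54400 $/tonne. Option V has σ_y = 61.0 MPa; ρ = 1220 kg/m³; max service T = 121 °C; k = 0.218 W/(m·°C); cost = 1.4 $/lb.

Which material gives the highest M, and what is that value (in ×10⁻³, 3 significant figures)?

Screen on constraints: max service T ≥ 164 °C; k ≥ 26.3 W/(m·K); cost ≤ 32 $/kg. Survivors: option X, option B.
In SI units:
  option X: σ_y = 213.0 MPa, ρ = 7876 kg/m³
  option B: σ_y = 103.0 MPa, ρ = 8930 kg/m³
  option X: M = 1.85×10⁻³
  option B: M = 1.14×10⁻³
The maximum is for option X.

option X, M = 1.85×10⁻³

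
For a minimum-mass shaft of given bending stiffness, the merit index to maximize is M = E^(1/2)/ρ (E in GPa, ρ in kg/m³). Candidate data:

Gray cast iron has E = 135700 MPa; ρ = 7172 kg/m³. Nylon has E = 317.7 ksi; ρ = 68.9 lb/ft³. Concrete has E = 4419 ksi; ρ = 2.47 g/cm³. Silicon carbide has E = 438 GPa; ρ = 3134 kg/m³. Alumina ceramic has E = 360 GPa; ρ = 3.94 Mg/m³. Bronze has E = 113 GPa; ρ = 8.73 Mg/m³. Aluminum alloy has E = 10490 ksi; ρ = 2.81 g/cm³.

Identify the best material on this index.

silicon carbide

Normalizing units and computing the index:
  gray cast iron: E = 135.7 GPa, ρ = 7172 kg/m³
  nylon: E = 2.190 GPa, ρ = 1104 kg/m³
  concrete: E = 30.47 GPa, ρ = 2470 kg/m³
  silicon carbide: E = 438.0 GPa, ρ = 3134 kg/m³
  alumina ceramic: E = 360.0 GPa, ρ = 3940 kg/m³
  bronze: E = 113.0 GPa, ρ = 8730 kg/m³
  aluminum alloy: E = 72.33 GPa, ρ = 2810 kg/m³
  silicon carbide: M = 6.68×10⁻³
  alumina ceramic: M = 4.82×10⁻³
  aluminum alloy: M = 3.03×10⁻³
  concrete: M = 2.23×10⁻³
  gray cast iron: M = 1.62×10⁻³
  nylon: M = 1.34×10⁻³
  bronze: M = 1.22×10⁻³
Silicon carbide has the largest M.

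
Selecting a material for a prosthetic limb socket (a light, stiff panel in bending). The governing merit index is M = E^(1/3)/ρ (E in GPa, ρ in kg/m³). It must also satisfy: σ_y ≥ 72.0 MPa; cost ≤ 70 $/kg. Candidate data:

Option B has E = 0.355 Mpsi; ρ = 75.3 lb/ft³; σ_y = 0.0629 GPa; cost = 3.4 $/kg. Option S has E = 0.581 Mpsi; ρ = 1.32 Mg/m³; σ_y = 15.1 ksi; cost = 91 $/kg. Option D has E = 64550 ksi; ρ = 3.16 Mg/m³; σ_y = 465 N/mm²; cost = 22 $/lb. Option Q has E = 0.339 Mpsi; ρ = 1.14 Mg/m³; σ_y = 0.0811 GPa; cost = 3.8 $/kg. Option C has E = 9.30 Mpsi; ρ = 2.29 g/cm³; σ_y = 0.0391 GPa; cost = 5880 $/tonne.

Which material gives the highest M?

option D

Screen on constraints: σ_y ≥ 72.0 MPa; cost ≤ 70 $/kg. Survivors: option D, option Q.
In SI units:
  option D: E = 445.1 GPa, ρ = 3160 kg/m³
  option Q: E = 2.337 GPa, ρ = 1140 kg/m³
  option D: M = 2.42×10⁻³
  option Q: M = 1.16×10⁻³
Option D ranks first.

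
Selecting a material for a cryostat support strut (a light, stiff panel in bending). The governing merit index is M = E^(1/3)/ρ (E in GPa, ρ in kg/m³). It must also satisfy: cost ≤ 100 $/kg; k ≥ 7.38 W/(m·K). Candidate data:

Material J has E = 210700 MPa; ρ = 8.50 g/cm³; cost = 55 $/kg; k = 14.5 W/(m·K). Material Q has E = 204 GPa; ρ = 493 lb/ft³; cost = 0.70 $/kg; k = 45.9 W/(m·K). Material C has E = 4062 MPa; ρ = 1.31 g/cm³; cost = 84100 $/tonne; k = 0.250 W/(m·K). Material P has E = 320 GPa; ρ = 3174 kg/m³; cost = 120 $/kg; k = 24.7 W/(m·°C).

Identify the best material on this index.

material Q

Screen on constraints: cost ≤ 100 $/kg; k ≥ 7.38 W/(m·K). Survivors: material J, material Q.
In SI units:
  material J: E = 210.7 GPa, ρ = 8500 kg/m³
  material Q: E = 204.0 GPa, ρ = 7897 kg/m³
  material Q: M = 0.745×10⁻³
  material J: M = 0.700×10⁻³
Material Q has the largest M.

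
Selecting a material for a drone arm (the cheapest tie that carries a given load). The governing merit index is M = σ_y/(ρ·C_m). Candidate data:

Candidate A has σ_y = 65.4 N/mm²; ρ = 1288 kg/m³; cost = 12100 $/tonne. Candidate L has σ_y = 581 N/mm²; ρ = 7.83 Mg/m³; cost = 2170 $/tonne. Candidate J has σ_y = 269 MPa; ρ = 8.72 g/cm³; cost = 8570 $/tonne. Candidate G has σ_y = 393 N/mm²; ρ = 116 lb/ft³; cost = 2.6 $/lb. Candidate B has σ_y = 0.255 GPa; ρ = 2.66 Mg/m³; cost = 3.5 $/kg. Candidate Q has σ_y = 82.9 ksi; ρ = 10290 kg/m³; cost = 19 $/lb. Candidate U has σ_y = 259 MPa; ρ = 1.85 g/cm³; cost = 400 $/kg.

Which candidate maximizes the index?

candidate G

After converting to SI:
  candidate A: σ_y = 65.40 MPa, ρ = 1288 kg/m³, cost = 12.10 $/kg
  candidate L: σ_y = 581.0 MPa, ρ = 7830 kg/m³, cost = 2.170 $/kg
  candidate J: σ_y = 269.0 MPa, ρ = 8720 kg/m³, cost = 8.570 $/kg
  candidate G: σ_y = 393.0 MPa, ρ = 1858 kg/m³, cost = 5.732 $/kg
  candidate B: σ_y = 255.0 MPa, ρ = 2660 kg/m³, cost = 3.500 $/kg
  candidate Q: σ_y = 571.6 MPa, ρ = 10290 kg/m³, cost = 41.89 $/kg
  candidate U: σ_y = 259.0 MPa, ρ = 1850 kg/m³, cost = 400.0 $/kg
  candidate G: M = 36.9 kN·m per $
  candidate L: M = 34.2 kN·m per $
  candidate B: M = 27.4 kN·m per $
  candidate A: M = 4.20 kN·m per $
  candidate J: M = 3.60 kN·m per $
  candidate Q: M = 1.33 kN·m per $
  candidate U: M = 0.350 kN·m per $
Candidate G has the largest M.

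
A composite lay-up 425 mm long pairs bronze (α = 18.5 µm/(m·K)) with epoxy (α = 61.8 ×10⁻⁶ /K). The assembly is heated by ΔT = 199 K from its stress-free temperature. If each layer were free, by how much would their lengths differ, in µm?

3660 µm

Δα = |18.5 − 61.8|×10⁻⁶/K = 43.3×10⁻⁶/K.
ΔL_mismatch = Δα·L·ΔT = 43.3×10⁻⁶ × 425.0 mm × 199.0 K = 3660 µm.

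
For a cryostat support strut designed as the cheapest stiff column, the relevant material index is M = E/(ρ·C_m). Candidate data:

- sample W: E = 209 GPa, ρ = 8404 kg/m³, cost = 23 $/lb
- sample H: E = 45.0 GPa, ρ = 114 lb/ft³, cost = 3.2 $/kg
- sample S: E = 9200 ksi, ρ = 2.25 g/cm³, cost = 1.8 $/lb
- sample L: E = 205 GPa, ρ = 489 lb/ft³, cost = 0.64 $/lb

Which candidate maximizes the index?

sample L

In SI units:
  sample W: E = 209.0 GPa, ρ = 8404 kg/m³, cost = 50.71 $/kg
  sample H: E = 45.00 GPa, ρ = 1826 kg/m³, cost = 3.200 $/kg
  sample S: E = 63.43 GPa, ρ = 2250 kg/m³, cost = 3.968 $/kg
  sample L: E = 205.0 GPa, ρ = 7833 kg/m³, cost = 1.411 $/kg
  sample L: M = 18.5 MN·m per $
  sample H: M = 7.70 MN·m per $
  sample S: M = 7.10 MN·m per $
  sample W: M = 0.490 MN·m per $
Sample L has the largest M.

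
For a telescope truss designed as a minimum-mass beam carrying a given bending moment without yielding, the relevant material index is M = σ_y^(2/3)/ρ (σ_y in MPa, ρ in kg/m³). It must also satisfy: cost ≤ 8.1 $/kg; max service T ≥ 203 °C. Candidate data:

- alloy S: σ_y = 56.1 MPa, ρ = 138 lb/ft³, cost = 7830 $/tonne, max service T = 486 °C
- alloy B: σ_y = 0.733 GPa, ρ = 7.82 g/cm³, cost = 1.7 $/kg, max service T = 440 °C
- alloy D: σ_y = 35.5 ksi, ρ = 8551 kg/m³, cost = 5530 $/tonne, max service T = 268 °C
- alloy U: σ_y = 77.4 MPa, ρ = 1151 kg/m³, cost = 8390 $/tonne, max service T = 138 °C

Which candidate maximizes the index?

alloy B

Screen on constraints: cost ≤ 8.1 $/kg; max service T ≥ 203 °C. Survivors: alloy S, alloy B, alloy D.
After converting to SI:
  alloy S: σ_y = 56.10 MPa, ρ = 2211 kg/m³
  alloy B: σ_y = 733.0 MPa, ρ = 7820 kg/m³
  alloy D: σ_y = 244.8 MPa, ρ = 8551 kg/m³
  alloy B: M = 10.4×10⁻³
  alloy S: M = 6.63×10⁻³
  alloy D: M = 4.58×10⁻³
Alloy B ranks first.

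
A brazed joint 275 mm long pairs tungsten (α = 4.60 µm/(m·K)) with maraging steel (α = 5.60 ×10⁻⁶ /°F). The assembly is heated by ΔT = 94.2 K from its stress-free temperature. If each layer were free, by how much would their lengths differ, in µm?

142 µm

maraging steel: α = 5.60×10⁻⁶/°F × 9/5 = 10.1×10⁻⁶/K.
Δα = |4.60 − 10.1|×10⁻⁶/K = 5.48×10⁻⁶/K.
ΔL_mismatch = Δα·L·ΔT = 5.48×10⁻⁶ × 275.0 mm × 94.2 K = 142 µm.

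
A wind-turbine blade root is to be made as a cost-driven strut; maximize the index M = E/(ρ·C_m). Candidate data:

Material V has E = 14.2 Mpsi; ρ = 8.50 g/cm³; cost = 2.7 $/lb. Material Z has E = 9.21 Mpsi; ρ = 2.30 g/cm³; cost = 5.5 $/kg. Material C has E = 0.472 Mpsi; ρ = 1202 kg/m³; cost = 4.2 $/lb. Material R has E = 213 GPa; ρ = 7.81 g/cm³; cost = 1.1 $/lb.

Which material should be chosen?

material R

Convert each candidate to consistent units, then evaluate M:
  material V: E = 97.91 GPa, ρ = 8500 kg/m³, cost = 5.952 $/kg
  material Z: E = 63.50 GPa, ρ = 2300 kg/m³, cost = 5.500 $/kg
  material C: E = 3.254 GPa, ρ = 1202 kg/m³, cost = 9.259 $/kg
  material R: E = 213.0 GPa, ρ = 7810 kg/m³, cost = 2.425 $/kg
  material R: M = 11.2 MN·m per $
  material Z: M = 5.02 MN·m per $
  material V: M = 1.94 MN·m per $
  material C: M = 0.292 MN·m per $
Highest index: material R.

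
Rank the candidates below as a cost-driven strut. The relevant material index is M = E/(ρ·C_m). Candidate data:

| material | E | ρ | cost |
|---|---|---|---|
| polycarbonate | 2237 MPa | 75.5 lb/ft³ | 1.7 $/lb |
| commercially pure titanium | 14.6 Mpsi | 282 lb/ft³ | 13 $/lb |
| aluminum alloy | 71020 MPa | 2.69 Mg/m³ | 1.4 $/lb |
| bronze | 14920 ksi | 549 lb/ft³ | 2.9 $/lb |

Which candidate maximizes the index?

Normalizing units and computing the index:
  polycarbonate: E = 2.237 GPa, ρ = 1209 kg/m³, cost = 3.748 $/kg
  commercially pure titanium: E = 100.7 GPa, ρ = 4517 kg/m³, cost = 28.66 $/kg
  aluminum alloy: E = 71.02 GPa, ρ = 2690 kg/m³, cost = 3.086 $/kg
  bronze: E = 102.9 GPa, ρ = 8794 kg/m³, cost = 6.393 $/kg
  aluminum alloy: M = 8.55 MN·m per $
  bronze: M = 1.83 MN·m per $
  commercially pure titanium: M = 0.778 MN·m per $
  polycarbonate: M = 0.494 MN·m per $
Highest index: aluminum alloy.

aluminum alloy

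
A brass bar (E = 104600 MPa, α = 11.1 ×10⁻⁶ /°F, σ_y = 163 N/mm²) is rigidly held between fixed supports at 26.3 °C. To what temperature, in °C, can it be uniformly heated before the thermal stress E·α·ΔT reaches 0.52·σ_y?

66.9 °C

E = 104600 MPa = 104.6 GPa.
α = 11.1×10⁻⁶/°F × 9/5 = 20.0×10⁻⁶/K.
σ_y = 163 N/mm² = 163.0 MPa.
E·α·ΔT = 84.76 MPa ⇒ ΔT = 84.76 / (104.6×10³ × 20.0×10⁻⁶) = 40.56 K.
T = 26.3 + 40.56 = 66.86 °C.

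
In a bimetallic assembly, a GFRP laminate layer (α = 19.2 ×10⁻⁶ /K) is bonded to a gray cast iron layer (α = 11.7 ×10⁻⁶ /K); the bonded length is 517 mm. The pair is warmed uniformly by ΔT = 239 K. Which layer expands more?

α(GFRP laminate) = 19.2×10⁻⁶/K vs α(gray cast iron) = 11.7×10⁻⁶/K.
Higher α expands more for the same ΔT: GFRP laminate.

GFRP laminate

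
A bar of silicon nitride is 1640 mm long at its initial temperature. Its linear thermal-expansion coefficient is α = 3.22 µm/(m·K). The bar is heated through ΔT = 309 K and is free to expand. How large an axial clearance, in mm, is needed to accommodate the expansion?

ΔL = α·L₀·ΔT = 3.22×10⁻⁶ × 1640 mm × 309.0 K = 1.63 mm.

1.63 mm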